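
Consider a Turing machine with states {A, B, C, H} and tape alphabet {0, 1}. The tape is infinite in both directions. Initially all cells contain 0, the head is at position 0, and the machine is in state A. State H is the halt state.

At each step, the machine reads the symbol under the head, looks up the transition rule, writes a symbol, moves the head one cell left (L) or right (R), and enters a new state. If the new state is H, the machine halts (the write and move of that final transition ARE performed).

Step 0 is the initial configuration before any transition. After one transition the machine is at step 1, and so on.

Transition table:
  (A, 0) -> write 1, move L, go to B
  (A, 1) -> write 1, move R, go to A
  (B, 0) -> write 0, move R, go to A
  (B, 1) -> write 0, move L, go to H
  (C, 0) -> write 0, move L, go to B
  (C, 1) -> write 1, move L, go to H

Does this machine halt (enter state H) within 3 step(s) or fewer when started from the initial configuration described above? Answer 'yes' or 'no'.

Step 1: in state A at pos 0, read 0 -> (A,0)->write 1,move L,goto B. Now: state=B, head=-1, tape[-2..1]=0010 (head:  ^)
Step 2: in state B at pos -1, read 0 -> (B,0)->write 0,move R,goto A. Now: state=A, head=0, tape[-2..1]=0010 (head:   ^)
Step 3: in state A at pos 0, read 1 -> (A,1)->write 1,move R,goto A. Now: state=A, head=1, tape[-2..2]=00100 (head:    ^)
After 3 step(s): state = A (not H) -> not halted within 3 -> no

Answer: no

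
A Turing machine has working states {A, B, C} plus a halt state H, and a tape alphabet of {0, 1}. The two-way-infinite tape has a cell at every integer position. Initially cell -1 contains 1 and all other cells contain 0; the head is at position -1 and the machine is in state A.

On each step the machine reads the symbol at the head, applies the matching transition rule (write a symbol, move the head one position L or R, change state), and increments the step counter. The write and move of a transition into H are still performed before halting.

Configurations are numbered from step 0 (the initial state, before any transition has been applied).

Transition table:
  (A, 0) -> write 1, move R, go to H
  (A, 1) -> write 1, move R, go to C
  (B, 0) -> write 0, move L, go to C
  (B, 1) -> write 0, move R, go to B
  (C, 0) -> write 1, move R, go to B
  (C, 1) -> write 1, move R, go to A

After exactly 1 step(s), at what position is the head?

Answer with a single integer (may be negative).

Answer: 0

Derivation:
Step 1: in state A at pos -1, read 1 -> (A,1)->write 1,move R,goto C. Now: state=C, head=0, tape[-2..1]=0100 (head:   ^)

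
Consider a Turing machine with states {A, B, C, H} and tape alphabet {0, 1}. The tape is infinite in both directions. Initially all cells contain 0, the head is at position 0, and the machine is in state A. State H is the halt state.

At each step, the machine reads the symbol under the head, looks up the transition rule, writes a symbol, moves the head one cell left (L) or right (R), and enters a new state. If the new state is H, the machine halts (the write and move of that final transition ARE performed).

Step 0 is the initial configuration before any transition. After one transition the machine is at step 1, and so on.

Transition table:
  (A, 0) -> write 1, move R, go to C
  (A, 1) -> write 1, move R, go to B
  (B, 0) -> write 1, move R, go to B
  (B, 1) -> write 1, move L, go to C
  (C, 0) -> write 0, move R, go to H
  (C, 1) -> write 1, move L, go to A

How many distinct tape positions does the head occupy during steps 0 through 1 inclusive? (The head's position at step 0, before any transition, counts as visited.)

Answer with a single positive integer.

Answer: 2

Derivation:
Step 1: in state A at pos 0, read 0 -> (A,0)->write 1,move R,goto C. Now: state=C, head=1, tape[-1..2]=0100 (head:   ^)
Head positions at steps 0..1: starting at 0, distinct positions visited = {0, 1} -> 2 position(s)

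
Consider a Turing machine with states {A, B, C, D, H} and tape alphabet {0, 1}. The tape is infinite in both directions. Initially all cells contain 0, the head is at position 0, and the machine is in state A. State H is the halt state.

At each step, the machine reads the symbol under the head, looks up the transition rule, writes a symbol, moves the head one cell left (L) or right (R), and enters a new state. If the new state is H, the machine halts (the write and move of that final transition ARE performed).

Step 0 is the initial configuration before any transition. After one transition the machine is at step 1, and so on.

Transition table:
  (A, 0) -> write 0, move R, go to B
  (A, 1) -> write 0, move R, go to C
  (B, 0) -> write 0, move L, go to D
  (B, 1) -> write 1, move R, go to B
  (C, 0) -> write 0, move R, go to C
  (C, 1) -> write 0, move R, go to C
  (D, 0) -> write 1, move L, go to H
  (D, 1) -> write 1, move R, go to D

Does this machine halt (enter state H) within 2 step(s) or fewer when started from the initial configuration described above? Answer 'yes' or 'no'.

Step 1: in state A at pos 0, read 0 -> (A,0)->write 0,move R,goto B. Now: state=B, head=1, tape[-1..2]=0000 (head:   ^)
Step 2: in state B at pos 1, read 0 -> (B,0)->write 0,move L,goto D. Now: state=D, head=0, tape[-1..2]=0000 (head:  ^)
After 2 step(s): state = D (not H) -> not halted within 2 -> no

Answer: no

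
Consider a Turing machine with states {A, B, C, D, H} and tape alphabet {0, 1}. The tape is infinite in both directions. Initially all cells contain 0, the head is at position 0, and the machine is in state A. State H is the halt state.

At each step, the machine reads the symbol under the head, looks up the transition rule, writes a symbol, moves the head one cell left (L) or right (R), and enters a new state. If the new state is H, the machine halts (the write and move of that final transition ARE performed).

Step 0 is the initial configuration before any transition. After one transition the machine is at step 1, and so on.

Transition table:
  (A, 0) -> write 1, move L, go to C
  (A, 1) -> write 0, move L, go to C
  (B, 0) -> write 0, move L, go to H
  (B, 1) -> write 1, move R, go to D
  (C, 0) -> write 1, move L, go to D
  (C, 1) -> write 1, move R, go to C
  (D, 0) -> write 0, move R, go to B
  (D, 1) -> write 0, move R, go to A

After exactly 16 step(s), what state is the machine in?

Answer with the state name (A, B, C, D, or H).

Answer: H

Derivation:
Step 1: in state A at pos 0, read 0 -> (A,0)->write 1,move L,goto C. Now: state=C, head=-1, tape[-2..1]=0010 (head:  ^)
Step 2: in state C at pos -1, read 0 -> (C,0)->write 1,move L,goto D. Now: state=D, head=-2, tape[-3..1]=00110 (head:  ^)
Step 3: in state D at pos -2, read 0 -> (D,0)->write 0,move R,goto B. Now: state=B, head=-1, tape[-3..1]=00110 (head:   ^)
Step 4: in state B at pos -1, read 1 -> (B,1)->write 1,move R,goto D. Now: state=D, head=0, tape[-3..1]=00110 (head:    ^)
Step 5: in state D at pos 0, read 1 -> (D,1)->write 0,move R,goto A. Now: state=A, head=1, tape[-3..2]=001000 (head:     ^)
Step 6: in state A at pos 1, read 0 -> (A,0)->write 1,move L,goto C. Now: state=C, head=0, tape[-3..2]=001010 (head:    ^)
Step 7: in state C at pos 0, read 0 -> (C,0)->write 1,move L,goto D. Now: state=D, head=-1, tape[-3..2]=001110 (head:   ^)
Step 8: in state D at pos -1, read 1 -> (D,1)->write 0,move R,goto A. Now: state=A, head=0, tape[-3..2]=000110 (head:    ^)
Step 9: in state A at pos 0, read 1 -> (A,1)->write 0,move L,goto C. Now: state=C, head=-1, tape[-3..2]=000010 (head:   ^)
Step 10: in state C at pos -1, read 0 -> (C,0)->write 1,move L,goto D. Now: state=D, head=-2, tape[-3..2]=001010 (head:  ^)
Step 11: in state D at pos -2, read 0 -> (D,0)->write 0,move R,goto B. Now: state=B, head=-1, tape[-3..2]=001010 (head:   ^)
Step 12: in state B at pos -1, read 1 -> (B,1)->write 1,move R,goto D. Now: state=D, head=0, tape[-3..2]=001010 (head:    ^)
Step 13: in state D at pos 0, read 0 -> (D,0)->write 0,move R,goto B. Now: state=B, head=1, tape[-3..2]=001010 (head:     ^)
Step 14: in state B at pos 1, read 1 -> (B,1)->write 1,move R,goto D. Now: state=D, head=2, tape[-3..3]=0010100 (head:      ^)
Step 15: in state D at pos 2, read 0 -> (D,0)->write 0,move R,goto B. Now: state=B, head=3, tape[-3..4]=00101000 (head:       ^)
Step 16: in state B at pos 3, read 0 -> (B,0)->write 0,move L,goto H. Now: state=H, head=2, tape[-3..4]=00101000 (head:      ^)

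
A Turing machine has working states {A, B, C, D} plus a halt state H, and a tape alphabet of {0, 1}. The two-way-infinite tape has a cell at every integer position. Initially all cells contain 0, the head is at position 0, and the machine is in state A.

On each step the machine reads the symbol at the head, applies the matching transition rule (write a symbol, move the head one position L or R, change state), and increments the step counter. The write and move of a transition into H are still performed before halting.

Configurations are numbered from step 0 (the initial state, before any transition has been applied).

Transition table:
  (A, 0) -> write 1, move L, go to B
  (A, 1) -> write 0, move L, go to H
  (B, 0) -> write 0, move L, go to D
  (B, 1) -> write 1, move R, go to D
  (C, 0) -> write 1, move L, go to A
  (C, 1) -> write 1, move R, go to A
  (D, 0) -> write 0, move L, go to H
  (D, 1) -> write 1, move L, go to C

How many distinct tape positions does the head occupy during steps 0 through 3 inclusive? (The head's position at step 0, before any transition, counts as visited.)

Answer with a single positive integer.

Step 1: in state A at pos 0, read 0 -> (A,0)->write 1,move L,goto B. Now: state=B, head=-1, tape[-2..1]=0010 (head:  ^)
Step 2: in state B at pos -1, read 0 -> (B,0)->write 0,move L,goto D. Now: state=D, head=-2, tape[-3..1]=00010 (head:  ^)
Step 3: in state D at pos -2, read 0 -> (D,0)->write 0,move L,goto H. Now: state=H, head=-3, tape[-4..1]=000010 (head:  ^)
Head positions at steps 0..3: starting at 0, distinct positions visited = {-3, -2, -1, 0} -> 4 position(s)

Answer: 4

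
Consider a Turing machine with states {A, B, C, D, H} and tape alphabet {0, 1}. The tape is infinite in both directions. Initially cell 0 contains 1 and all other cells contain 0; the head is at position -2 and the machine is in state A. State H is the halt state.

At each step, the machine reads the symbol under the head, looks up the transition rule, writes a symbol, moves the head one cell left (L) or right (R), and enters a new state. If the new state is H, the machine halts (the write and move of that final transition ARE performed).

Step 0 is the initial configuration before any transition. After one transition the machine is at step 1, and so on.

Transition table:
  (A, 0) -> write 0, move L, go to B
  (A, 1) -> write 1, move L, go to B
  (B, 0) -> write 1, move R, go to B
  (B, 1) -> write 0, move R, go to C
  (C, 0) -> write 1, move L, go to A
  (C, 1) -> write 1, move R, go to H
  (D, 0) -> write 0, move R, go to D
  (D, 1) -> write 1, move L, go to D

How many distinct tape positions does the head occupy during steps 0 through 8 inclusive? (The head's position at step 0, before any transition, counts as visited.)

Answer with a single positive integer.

Answer: 5

Derivation:
Step 1: in state A at pos -2, read 0 -> (A,0)->write 0,move L,goto B. Now: state=B, head=-3, tape[-4..1]=000010 (head:  ^)
Step 2: in state B at pos -3, read 0 -> (B,0)->write 1,move R,goto B. Now: state=B, head=-2, tape[-4..1]=010010 (head:   ^)
Step 3: in state B at pos -2, read 0 -> (B,0)->write 1,move R,goto B. Now: state=B, head=-1, tape[-4..1]=011010 (head:    ^)
Step 4: in state B at pos -1, read 0 -> (B,0)->write 1,move R,goto B. Now: state=B, head=0, tape[-4..1]=011110 (head:     ^)
Step 5: in state B at pos 0, read 1 -> (B,1)->write 0,move R,goto C. Now: state=C, head=1, tape[-4..2]=0111000 (head:      ^)
Step 6: in state C at pos 1, read 0 -> (C,0)->write 1,move L,goto A. Now: state=A, head=0, tape[-4..2]=0111010 (head:     ^)
Step 7: in state A at pos 0, read 0 -> (A,0)->write 0,move L,goto B. Now: state=B, head=-1, tape[-4..2]=0111010 (head:    ^)
Step 8: in state B at pos -1, read 1 -> (B,1)->write 0,move R,goto C. Now: state=C, head=0, tape[-4..2]=0110010 (head:     ^)
Head positions at steps 0..8: starting at -2, distinct positions visited = {-3, -2, -1, 0, 1} -> 5 position(s)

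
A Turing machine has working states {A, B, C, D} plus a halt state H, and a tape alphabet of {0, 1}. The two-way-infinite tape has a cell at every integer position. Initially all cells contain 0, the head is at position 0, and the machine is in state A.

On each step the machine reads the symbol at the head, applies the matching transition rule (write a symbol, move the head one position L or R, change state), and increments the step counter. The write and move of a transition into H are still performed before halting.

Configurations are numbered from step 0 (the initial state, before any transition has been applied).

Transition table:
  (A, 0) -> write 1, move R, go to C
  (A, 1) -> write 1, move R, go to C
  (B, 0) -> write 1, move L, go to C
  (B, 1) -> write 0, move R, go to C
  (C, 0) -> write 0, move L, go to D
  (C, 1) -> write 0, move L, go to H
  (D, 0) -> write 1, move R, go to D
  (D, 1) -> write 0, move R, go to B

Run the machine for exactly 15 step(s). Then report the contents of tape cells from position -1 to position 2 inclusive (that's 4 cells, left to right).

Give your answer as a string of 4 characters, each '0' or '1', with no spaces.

Step 1: in state A at pos 0, read 0 -> (A,0)->write 1,move R,goto C. Now: state=C, head=1, tape[-1..2]=0100 (head:   ^)
Step 2: in state C at pos 1, read 0 -> (C,0)->write 0,move L,goto D. Now: state=D, head=0, tape[-1..2]=0100 (head:  ^)
Step 3: in state D at pos 0, read 1 -> (D,1)->write 0,move R,goto B. Now: state=B, head=1, tape[-1..2]=0000 (head:   ^)
Step 4: in state B at pos 1, read 0 -> (B,0)->write 1,move L,goto C. Now: state=C, head=0, tape[-1..2]=0010 (head:  ^)
Step 5: in state C at pos 0, read 0 -> (C,0)->write 0,move L,goto D. Now: state=D, head=-1, tape[-2..2]=00010 (head:  ^)
Step 6: in state D at pos -1, read 0 -> (D,0)->write 1,move R,goto D. Now: state=D, head=0, tape[-2..2]=01010 (head:   ^)
Step 7: in state D at pos 0, read 0 -> (D,0)->write 1,move R,goto D. Now: state=D, head=1, tape[-2..2]=01110 (head:    ^)
Step 8: in state D at pos 1, read 1 -> (D,1)->write 0,move R,goto B. Now: state=B, head=2, tape[-2..3]=011000 (head:     ^)
Step 9: in state B at pos 2, read 0 -> (B,0)->write 1,move L,goto C. Now: state=C, head=1, tape[-2..3]=011010 (head:    ^)
Step 10: in state C at pos 1, read 0 -> (C,0)->write 0,move L,goto D. Now: state=D, head=0, tape[-2..3]=011010 (head:   ^)
Step 11: in state D at pos 0, read 1 -> (D,1)->write 0,move R,goto B. Now: state=B, head=1, tape[-2..3]=010010 (head:    ^)
Step 12: in state B at pos 1, read 0 -> (B,0)->write 1,move L,goto C. Now: state=C, head=0, tape[-2..3]=010110 (head:   ^)
Step 13: in state C at pos 0, read 0 -> (C,0)->write 0,move L,goto D. Now: state=D, head=-1, tape[-2..3]=010110 (head:  ^)
Step 14: in state D at pos -1, read 1 -> (D,1)->write 0,move R,goto B. Now: state=B, head=0, tape[-2..3]=000110 (head:   ^)
Step 15: in state B at pos 0, read 0 -> (B,0)->write 1,move L,goto C. Now: state=C, head=-1, tape[-2..3]=001110 (head:  ^)

Answer: 0111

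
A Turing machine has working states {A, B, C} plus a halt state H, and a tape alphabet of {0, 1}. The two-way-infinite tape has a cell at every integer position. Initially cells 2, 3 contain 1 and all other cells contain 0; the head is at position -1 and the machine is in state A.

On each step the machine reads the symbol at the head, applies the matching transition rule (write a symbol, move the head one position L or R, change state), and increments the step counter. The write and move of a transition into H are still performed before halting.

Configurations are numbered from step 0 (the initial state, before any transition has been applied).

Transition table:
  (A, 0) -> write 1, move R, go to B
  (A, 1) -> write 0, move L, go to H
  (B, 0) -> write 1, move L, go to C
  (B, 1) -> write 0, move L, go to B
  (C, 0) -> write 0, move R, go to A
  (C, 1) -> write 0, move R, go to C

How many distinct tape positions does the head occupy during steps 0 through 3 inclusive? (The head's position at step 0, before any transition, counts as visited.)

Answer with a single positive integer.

Step 1: in state A at pos -1, read 0 -> (A,0)->write 1,move R,goto B. Now: state=B, head=0, tape[-2..4]=0100110 (head:   ^)
Step 2: in state B at pos 0, read 0 -> (B,0)->write 1,move L,goto C. Now: state=C, head=-1, tape[-2..4]=0110110 (head:  ^)
Step 3: in state C at pos -1, read 1 -> (C,1)->write 0,move R,goto C. Now: state=C, head=0, tape[-2..4]=0010110 (head:   ^)
Head positions at steps 0..3: starting at -1, distinct positions visited = {-1, 0} -> 2 position(s)

Answer: 2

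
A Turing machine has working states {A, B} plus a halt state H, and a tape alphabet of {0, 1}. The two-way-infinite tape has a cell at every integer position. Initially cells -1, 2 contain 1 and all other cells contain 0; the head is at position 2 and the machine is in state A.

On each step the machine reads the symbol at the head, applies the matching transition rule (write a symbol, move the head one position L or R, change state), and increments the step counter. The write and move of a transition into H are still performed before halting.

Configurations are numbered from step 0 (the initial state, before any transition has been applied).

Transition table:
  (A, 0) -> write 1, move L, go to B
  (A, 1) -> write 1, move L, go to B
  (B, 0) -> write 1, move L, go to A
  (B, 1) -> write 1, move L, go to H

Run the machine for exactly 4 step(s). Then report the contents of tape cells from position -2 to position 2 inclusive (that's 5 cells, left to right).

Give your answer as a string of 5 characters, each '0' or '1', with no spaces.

Step 1: in state A at pos 2, read 1 -> (A,1)->write 1,move L,goto B. Now: state=B, head=1, tape[-2..3]=010010 (head:    ^)
Step 2: in state B at pos 1, read 0 -> (B,0)->write 1,move L,goto A. Now: state=A, head=0, tape[-2..3]=010110 (head:   ^)
Step 3: in state A at pos 0, read 0 -> (A,0)->write 1,move L,goto B. Now: state=B, head=-1, tape[-2..3]=011110 (head:  ^)
Step 4: in state B at pos -1, read 1 -> (B,1)->write 1,move L,goto H. Now: state=H, head=-2, tape[-3..3]=0011110 (head:  ^)

Answer: 01111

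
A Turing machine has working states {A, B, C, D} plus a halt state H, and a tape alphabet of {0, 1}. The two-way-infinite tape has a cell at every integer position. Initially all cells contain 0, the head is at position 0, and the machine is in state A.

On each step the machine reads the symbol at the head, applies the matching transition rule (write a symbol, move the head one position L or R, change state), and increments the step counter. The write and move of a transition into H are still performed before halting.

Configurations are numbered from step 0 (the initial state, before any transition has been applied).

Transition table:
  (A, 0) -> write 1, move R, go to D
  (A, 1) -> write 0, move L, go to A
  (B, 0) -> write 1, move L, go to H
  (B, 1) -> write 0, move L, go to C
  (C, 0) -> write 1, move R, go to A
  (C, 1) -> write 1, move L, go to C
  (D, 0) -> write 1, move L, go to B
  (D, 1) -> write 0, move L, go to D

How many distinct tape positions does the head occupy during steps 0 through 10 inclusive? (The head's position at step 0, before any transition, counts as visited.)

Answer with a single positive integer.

Step 1: in state A at pos 0, read 0 -> (A,0)->write 1,move R,goto D. Now: state=D, head=1, tape[-1..2]=0100 (head:   ^)
Step 2: in state D at pos 1, read 0 -> (D,0)->write 1,move L,goto B. Now: state=B, head=0, tape[-1..2]=0110 (head:  ^)
Step 3: in state B at pos 0, read 1 -> (B,1)->write 0,move L,goto C. Now: state=C, head=-1, tape[-2..2]=00010 (head:  ^)
Step 4: in state C at pos -1, read 0 -> (C,0)->write 1,move R,goto A. Now: state=A, head=0, tape[-2..2]=01010 (head:   ^)
Step 5: in state A at pos 0, read 0 -> (A,0)->write 1,move R,goto D. Now: state=D, head=1, tape[-2..2]=01110 (head:    ^)
Step 6: in state D at pos 1, read 1 -> (D,1)->write 0,move L,goto D. Now: state=D, head=0, tape[-2..2]=01100 (head:   ^)
Step 7: in state D at pos 0, read 1 -> (D,1)->write 0,move L,goto D. Now: state=D, head=-1, tape[-2..2]=01000 (head:  ^)
Step 8: in state D at pos -1, read 1 -> (D,1)->write 0,move L,goto D. Now: state=D, head=-2, tape[-3..2]=000000 (head:  ^)
Step 9: in state D at pos -2, read 0 -> (D,0)->write 1,move L,goto B. Now: state=B, head=-3, tape[-4..2]=0010000 (head:  ^)
Step 10: in state B at pos -3, read 0 -> (B,0)->write 1,move L,goto H. Now: state=H, head=-4, tape[-5..2]=00110000 (head:  ^)
Head positions at steps 0..10: starting at 0, distinct positions visited = {-4, -3, -2, -1, 0, 1} -> 6 position(s)

Answer: 6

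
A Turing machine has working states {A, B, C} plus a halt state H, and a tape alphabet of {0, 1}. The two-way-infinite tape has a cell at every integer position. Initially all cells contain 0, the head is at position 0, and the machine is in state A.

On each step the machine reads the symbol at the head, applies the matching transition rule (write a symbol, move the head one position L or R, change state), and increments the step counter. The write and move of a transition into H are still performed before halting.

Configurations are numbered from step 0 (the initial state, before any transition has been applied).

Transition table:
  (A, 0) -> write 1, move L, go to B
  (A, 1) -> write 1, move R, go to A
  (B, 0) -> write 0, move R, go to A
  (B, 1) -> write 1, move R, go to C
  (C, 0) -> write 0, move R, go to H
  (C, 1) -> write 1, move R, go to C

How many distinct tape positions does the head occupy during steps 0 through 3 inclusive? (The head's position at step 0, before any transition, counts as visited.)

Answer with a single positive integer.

Step 1: in state A at pos 0, read 0 -> (A,0)->write 1,move L,goto B. Now: state=B, head=-1, tape[-2..1]=0010 (head:  ^)
Step 2: in state B at pos -1, read 0 -> (B,0)->write 0,move R,goto A. Now: state=A, head=0, tape[-2..1]=0010 (head:   ^)
Step 3: in state A at pos 0, read 1 -> (A,1)->write 1,move R,goto A. Now: state=A, head=1, tape[-2..2]=00100 (head:    ^)
Head positions at steps 0..3: starting at 0, distinct positions visited = {-1, 0, 1} -> 3 position(s)

Answer: 3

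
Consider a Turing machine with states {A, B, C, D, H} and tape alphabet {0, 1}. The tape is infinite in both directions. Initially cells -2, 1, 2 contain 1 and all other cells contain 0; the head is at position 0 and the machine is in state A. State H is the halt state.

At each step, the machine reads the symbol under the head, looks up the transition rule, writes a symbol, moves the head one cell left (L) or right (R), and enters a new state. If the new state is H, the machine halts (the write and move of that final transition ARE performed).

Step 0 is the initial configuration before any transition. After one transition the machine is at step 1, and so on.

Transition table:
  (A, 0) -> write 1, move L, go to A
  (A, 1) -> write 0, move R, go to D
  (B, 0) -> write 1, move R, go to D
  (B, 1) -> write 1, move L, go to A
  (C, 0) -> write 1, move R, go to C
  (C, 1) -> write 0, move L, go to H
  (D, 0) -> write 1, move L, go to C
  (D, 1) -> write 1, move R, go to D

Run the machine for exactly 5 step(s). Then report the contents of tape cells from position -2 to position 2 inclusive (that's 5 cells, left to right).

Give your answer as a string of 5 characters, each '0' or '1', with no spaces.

Step 1: in state A at pos 0, read 0 -> (A,0)->write 1,move L,goto A. Now: state=A, head=-1, tape[-3..3]=0101110 (head:   ^)
Step 2: in state A at pos -1, read 0 -> (A,0)->write 1,move L,goto A. Now: state=A, head=-2, tape[-3..3]=0111110 (head:  ^)
Step 3: in state A at pos -2, read 1 -> (A,1)->write 0,move R,goto D. Now: state=D, head=-1, tape[-3..3]=0011110 (head:   ^)
Step 4: in state D at pos -1, read 1 -> (D,1)->write 1,move R,goto D. Now: state=D, head=0, tape[-3..3]=0011110 (head:    ^)
Step 5: in state D at pos 0, read 1 -> (D,1)->write 1,move R,goto D. Now: state=D, head=1, tape[-3..3]=0011110 (head:     ^)

Answer: 01111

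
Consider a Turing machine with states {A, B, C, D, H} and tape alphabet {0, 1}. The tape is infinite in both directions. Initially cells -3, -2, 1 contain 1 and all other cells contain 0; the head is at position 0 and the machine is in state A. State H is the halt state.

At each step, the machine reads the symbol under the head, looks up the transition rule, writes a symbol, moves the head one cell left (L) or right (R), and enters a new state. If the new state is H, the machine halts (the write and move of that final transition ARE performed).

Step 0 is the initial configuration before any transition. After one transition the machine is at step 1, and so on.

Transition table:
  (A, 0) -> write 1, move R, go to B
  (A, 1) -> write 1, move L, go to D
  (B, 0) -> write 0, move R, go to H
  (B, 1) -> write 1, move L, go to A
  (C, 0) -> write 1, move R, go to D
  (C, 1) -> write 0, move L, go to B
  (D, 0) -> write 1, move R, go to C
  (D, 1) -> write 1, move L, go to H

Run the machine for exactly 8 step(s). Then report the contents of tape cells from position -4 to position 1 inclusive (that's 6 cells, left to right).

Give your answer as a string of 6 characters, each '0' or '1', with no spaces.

Step 1: in state A at pos 0, read 0 -> (A,0)->write 1,move R,goto B. Now: state=B, head=1, tape[-4..2]=0110110 (head:      ^)
Step 2: in state B at pos 1, read 1 -> (B,1)->write 1,move L,goto A. Now: state=A, head=0, tape[-4..2]=0110110 (head:     ^)
Step 3: in state A at pos 0, read 1 -> (A,1)->write 1,move L,goto D. Now: state=D, head=-1, tape[-4..2]=0110110 (head:    ^)
Step 4: in state D at pos -1, read 0 -> (D,0)->write 1,move R,goto C. Now: state=C, head=0, tape[-4..2]=0111110 (head:     ^)
Step 5: in state C at pos 0, read 1 -> (C,1)->write 0,move L,goto B. Now: state=B, head=-1, tape[-4..2]=0111010 (head:    ^)
Step 6: in state B at pos -1, read 1 -> (B,1)->write 1,move L,goto A. Now: state=A, head=-2, tape[-4..2]=0111010 (head:   ^)
Step 7: in state A at pos -2, read 1 -> (A,1)->write 1,move L,goto D. Now: state=D, head=-3, tape[-4..2]=0111010 (head:  ^)
Step 8: in state D at pos -3, read 1 -> (D,1)->write 1,move L,goto H. Now: state=H, head=-4, tape[-5..2]=00111010 (head:  ^)

Answer: 011101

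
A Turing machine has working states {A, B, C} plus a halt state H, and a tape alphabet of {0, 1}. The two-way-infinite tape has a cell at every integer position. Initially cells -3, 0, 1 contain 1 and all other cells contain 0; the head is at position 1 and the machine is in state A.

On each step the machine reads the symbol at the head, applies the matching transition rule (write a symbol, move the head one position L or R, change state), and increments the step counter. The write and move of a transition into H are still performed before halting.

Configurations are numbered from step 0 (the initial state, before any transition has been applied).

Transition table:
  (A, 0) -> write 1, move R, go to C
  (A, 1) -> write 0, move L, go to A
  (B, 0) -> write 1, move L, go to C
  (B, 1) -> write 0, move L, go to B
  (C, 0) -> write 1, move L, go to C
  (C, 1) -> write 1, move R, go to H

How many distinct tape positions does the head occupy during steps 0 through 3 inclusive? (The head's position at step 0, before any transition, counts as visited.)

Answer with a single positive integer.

Answer: 3

Derivation:
Step 1: in state A at pos 1, read 1 -> (A,1)->write 0,move L,goto A. Now: state=A, head=0, tape[-4..2]=0100100 (head:     ^)
Step 2: in state A at pos 0, read 1 -> (A,1)->write 0,move L,goto A. Now: state=A, head=-1, tape[-4..2]=0100000 (head:    ^)
Step 3: in state A at pos -1, read 0 -> (A,0)->write 1,move R,goto C. Now: state=C, head=0, tape[-4..2]=0101000 (head:     ^)
Head positions at steps 0..3: starting at 1, distinct positions visited = {-1, 0, 1} -> 3 position(s)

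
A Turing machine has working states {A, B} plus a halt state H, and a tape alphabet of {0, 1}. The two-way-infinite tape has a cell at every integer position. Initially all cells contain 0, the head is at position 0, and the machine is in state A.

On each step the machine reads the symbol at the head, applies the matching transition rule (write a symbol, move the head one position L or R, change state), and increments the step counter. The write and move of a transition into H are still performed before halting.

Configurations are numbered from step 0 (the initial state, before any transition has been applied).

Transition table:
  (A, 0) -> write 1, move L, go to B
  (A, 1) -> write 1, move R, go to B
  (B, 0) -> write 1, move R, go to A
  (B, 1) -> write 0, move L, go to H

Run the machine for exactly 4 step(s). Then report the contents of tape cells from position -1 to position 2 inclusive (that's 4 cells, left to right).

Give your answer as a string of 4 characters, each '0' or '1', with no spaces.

Step 1: in state A at pos 0, read 0 -> (A,0)->write 1,move L,goto B. Now: state=B, head=-1, tape[-2..1]=0010 (head:  ^)
Step 2: in state B at pos -1, read 0 -> (B,0)->write 1,move R,goto A. Now: state=A, head=0, tape[-2..1]=0110 (head:   ^)
Step 3: in state A at pos 0, read 1 -> (A,1)->write 1,move R,goto B. Now: state=B, head=1, tape[-2..2]=01100 (head:    ^)
Step 4: in state B at pos 1, read 0 -> (B,0)->write 1,move R,goto A. Now: state=A, head=2, tape[-2..3]=011100 (head:     ^)

Answer: 1110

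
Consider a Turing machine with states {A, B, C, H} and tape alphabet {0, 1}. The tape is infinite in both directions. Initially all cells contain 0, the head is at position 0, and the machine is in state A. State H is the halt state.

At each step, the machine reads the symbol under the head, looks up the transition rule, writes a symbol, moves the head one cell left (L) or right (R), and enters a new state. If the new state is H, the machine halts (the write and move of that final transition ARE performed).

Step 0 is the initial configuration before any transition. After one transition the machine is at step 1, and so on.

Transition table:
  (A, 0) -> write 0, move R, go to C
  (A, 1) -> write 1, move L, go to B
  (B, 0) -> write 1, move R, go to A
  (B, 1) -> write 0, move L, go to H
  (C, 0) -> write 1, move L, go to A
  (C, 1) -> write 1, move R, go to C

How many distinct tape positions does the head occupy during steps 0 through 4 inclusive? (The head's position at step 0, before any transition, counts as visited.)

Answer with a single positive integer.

Answer: 3

Derivation:
Step 1: in state A at pos 0, read 0 -> (A,0)->write 0,move R,goto C. Now: state=C, head=1, tape[-1..2]=0000 (head:   ^)
Step 2: in state C at pos 1, read 0 -> (C,0)->write 1,move L,goto A. Now: state=A, head=0, tape[-1..2]=0010 (head:  ^)
Step 3: in state A at pos 0, read 0 -> (A,0)->write 0,move R,goto C. Now: state=C, head=1, tape[-1..2]=0010 (head:   ^)
Step 4: in state C at pos 1, read 1 -> (C,1)->write 1,move R,goto C. Now: state=C, head=2, tape[-1..3]=00100 (head:    ^)
Head positions at steps 0..4: starting at 0, distinct positions visited = {0, 1, 2} -> 3 position(s)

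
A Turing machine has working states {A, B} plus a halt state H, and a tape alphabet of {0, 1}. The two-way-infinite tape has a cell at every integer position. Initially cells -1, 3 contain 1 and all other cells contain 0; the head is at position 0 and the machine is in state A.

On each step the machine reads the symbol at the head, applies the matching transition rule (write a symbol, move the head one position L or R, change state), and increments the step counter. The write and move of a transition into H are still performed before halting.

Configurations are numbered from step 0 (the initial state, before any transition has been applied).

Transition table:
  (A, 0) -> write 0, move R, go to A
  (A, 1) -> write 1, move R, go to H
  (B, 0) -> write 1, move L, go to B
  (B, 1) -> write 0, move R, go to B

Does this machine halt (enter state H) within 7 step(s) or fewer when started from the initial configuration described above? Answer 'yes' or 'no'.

Step 1: in state A at pos 0, read 0 -> (A,0)->write 0,move R,goto A. Now: state=A, head=1, tape[-2..4]=0100010 (head:    ^)
Step 2: in state A at pos 1, read 0 -> (A,0)->write 0,move R,goto A. Now: state=A, head=2, tape[-2..4]=0100010 (head:     ^)
Step 3: in state A at pos 2, read 0 -> (A,0)->write 0,move R,goto A. Now: state=A, head=3, tape[-2..4]=0100010 (head:      ^)
Step 4: in state A at pos 3, read 1 -> (A,1)->write 1,move R,goto H. Now: state=H, head=4, tape[-2..5]=01000100 (head:       ^)
State H reached at step 4; 4 <= 7 -> yes

Answer: yes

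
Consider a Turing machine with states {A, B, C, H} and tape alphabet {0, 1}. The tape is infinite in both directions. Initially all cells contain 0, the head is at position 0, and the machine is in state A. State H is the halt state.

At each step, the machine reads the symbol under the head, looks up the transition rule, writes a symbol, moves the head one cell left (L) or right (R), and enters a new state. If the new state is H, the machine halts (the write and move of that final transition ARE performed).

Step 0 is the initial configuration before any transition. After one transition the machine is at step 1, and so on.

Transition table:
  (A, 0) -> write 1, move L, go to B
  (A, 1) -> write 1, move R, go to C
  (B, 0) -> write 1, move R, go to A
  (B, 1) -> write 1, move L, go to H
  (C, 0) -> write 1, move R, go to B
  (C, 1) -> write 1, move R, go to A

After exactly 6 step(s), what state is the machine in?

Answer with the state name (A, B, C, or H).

Answer: B

Derivation:
Step 1: in state A at pos 0, read 0 -> (A,0)->write 1,move L,goto B. Now: state=B, head=-1, tape[-2..1]=0010 (head:  ^)
Step 2: in state B at pos -1, read 0 -> (B,0)->write 1,move R,goto A. Now: state=A, head=0, tape[-2..1]=0110 (head:   ^)
Step 3: in state A at pos 0, read 1 -> (A,1)->write 1,move R,goto C. Now: state=C, head=1, tape[-2..2]=01100 (head:    ^)
Step 4: in state C at pos 1, read 0 -> (C,0)->write 1,move R,goto B. Now: state=B, head=2, tape[-2..3]=011100 (head:     ^)
Step 5: in state B at pos 2, read 0 -> (B,0)->write 1,move R,goto A. Now: state=A, head=3, tape[-2..4]=0111100 (head:      ^)
Step 6: in state A at pos 3, read 0 -> (A,0)->write 1,move L,goto B. Now: state=B, head=2, tape[-2..4]=0111110 (head:     ^)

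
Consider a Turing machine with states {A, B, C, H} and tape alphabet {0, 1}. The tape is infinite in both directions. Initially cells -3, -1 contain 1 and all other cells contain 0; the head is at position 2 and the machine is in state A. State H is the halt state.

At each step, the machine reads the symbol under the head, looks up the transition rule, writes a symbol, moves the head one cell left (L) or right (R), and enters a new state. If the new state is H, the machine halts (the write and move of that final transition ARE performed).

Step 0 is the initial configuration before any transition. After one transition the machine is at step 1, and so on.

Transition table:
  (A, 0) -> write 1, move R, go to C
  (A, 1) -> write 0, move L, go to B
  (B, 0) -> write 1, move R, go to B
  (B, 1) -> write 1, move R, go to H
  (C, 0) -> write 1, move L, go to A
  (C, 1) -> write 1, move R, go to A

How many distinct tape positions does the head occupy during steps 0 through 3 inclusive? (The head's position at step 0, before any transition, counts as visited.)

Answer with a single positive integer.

Answer: 3

Derivation:
Step 1: in state A at pos 2, read 0 -> (A,0)->write 1,move R,goto C. Now: state=C, head=3, tape[-4..4]=010100100 (head:        ^)
Step 2: in state C at pos 3, read 0 -> (C,0)->write 1,move L,goto A. Now: state=A, head=2, tape[-4..4]=010100110 (head:       ^)
Step 3: in state A at pos 2, read 1 -> (A,1)->write 0,move L,goto B. Now: state=B, head=1, tape[-4..4]=010100010 (head:      ^)
Head positions at steps 0..3: starting at 2, distinct positions visited = {1, 2, 3} -> 3 position(s)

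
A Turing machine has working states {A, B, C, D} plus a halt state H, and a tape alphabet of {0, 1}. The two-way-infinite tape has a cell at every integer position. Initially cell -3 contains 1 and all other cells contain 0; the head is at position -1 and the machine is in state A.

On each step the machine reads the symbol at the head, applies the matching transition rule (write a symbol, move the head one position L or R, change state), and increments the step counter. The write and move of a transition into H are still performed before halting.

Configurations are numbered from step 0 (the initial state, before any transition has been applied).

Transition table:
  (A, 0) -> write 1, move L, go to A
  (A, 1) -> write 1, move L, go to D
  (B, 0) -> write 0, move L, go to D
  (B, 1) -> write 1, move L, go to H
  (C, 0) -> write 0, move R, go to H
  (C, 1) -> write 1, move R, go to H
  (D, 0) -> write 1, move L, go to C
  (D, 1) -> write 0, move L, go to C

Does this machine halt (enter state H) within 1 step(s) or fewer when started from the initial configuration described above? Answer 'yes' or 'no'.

Step 1: in state A at pos -1, read 0 -> (A,0)->write 1,move L,goto A. Now: state=A, head=-2, tape[-4..0]=01010 (head:   ^)
After 1 step(s): state = A (not H) -> not halted within 1 -> no

Answer: no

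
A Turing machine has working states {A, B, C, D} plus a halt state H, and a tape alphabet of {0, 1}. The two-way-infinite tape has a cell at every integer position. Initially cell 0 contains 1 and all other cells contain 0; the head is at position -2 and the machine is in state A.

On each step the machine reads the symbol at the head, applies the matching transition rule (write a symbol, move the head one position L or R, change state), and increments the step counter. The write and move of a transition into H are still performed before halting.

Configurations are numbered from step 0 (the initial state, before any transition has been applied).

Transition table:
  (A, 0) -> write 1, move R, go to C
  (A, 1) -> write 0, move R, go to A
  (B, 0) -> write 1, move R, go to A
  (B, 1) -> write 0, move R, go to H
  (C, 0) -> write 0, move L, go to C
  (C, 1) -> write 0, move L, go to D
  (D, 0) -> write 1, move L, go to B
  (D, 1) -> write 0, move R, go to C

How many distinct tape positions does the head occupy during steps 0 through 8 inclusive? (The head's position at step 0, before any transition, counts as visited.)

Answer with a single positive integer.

Answer: 4

Derivation:
Step 1: in state A at pos -2, read 0 -> (A,0)->write 1,move R,goto C. Now: state=C, head=-1, tape[-3..1]=01010 (head:   ^)
Step 2: in state C at pos -1, read 0 -> (C,0)->write 0,move L,goto C. Now: state=C, head=-2, tape[-3..1]=01010 (head:  ^)
Step 3: in state C at pos -2, read 1 -> (C,1)->write 0,move L,goto D. Now: state=D, head=-3, tape[-4..1]=000010 (head:  ^)
Step 4: in state D at pos -3, read 0 -> (D,0)->write 1,move L,goto B. Now: state=B, head=-4, tape[-5..1]=0010010 (head:  ^)
Step 5: in state B at pos -4, read 0 -> (B,0)->write 1,move R,goto A. Now: state=A, head=-3, tape[-5..1]=0110010 (head:   ^)
Step 6: in state A at pos -3, read 1 -> (A,1)->write 0,move R,goto A. Now: state=A, head=-2, tape[-5..1]=0100010 (head:    ^)
Step 7: in state A at pos -2, read 0 -> (A,0)->write 1,move R,goto C. Now: state=C, head=-1, tape[-5..1]=0101010 (head:     ^)
Step 8: in state C at pos -1, read 0 -> (C,0)->write 0,move L,goto C. Now: state=C, head=-2, tape[-5..1]=0101010 (head:    ^)
Head positions at steps 0..8: starting at -2, distinct positions visited = {-4, -3, -2, -1} -> 4 position(s)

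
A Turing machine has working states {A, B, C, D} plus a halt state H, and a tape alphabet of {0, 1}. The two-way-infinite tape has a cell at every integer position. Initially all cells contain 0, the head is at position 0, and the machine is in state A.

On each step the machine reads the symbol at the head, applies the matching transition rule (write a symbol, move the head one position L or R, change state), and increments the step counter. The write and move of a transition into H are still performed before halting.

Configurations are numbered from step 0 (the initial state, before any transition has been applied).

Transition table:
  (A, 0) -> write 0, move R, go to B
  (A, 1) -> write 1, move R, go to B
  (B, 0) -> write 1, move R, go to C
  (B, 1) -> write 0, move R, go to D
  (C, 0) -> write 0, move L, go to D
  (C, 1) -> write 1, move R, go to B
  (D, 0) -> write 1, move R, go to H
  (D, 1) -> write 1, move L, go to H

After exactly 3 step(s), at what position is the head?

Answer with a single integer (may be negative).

Answer: 1

Derivation:
Step 1: in state A at pos 0, read 0 -> (A,0)->write 0,move R,goto B. Now: state=B, head=1, tape[-1..2]=0000 (head:   ^)
Step 2: in state B at pos 1, read 0 -> (B,0)->write 1,move R,goto C. Now: state=C, head=2, tape[-1..3]=00100 (head:    ^)
Step 3: in state C at pos 2, read 0 -> (C,0)->write 0,move L,goto D. Now: state=D, head=1, tape[-1..3]=00100 (head:   ^)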